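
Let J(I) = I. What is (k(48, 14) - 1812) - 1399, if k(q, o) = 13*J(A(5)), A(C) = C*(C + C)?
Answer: -2561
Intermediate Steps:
A(C) = 2*C² (A(C) = C*(2*C) = 2*C²)
k(q, o) = 650 (k(q, o) = 13*(2*5²) = 13*(2*25) = 13*50 = 650)
(k(48, 14) - 1812) - 1399 = (650 - 1812) - 1399 = -1162 - 1399 = -2561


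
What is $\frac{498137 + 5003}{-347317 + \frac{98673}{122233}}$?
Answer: $- \frac{45088205}{31124267} \approx -1.4487$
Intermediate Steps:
$\frac{498137 + 5003}{-347317 + \frac{98673}{122233}} = \frac{503140}{-347317 + 98673 \cdot \frac{1}{122233}} = \frac{503140}{-347317 + \frac{3183}{3943}} = \frac{503140}{- \frac{1369467748}{3943}} = 503140 \left(- \frac{3943}{1369467748}\right) = - \frac{45088205}{31124267}$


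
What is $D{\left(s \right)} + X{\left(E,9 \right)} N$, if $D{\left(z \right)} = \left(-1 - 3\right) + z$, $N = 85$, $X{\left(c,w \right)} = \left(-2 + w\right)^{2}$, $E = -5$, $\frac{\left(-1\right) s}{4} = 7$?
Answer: $4133$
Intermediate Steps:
$s = -28$ ($s = \left(-4\right) 7 = -28$)
$D{\left(z \right)} = -4 + z$
$D{\left(s \right)} + X{\left(E,9 \right)} N = \left(-4 - 28\right) + \left(-2 + 9\right)^{2} \cdot 85 = -32 + 7^{2} \cdot 85 = -32 + 49 \cdot 85 = -32 + 4165 = 4133$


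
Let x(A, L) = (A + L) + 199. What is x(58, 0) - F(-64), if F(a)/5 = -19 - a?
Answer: 32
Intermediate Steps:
F(a) = -95 - 5*a (F(a) = 5*(-19 - a) = -95 - 5*a)
x(A, L) = 199 + A + L
x(58, 0) - F(-64) = (199 + 58 + 0) - (-95 - 5*(-64)) = 257 - (-95 + 320) = 257 - 1*225 = 257 - 225 = 32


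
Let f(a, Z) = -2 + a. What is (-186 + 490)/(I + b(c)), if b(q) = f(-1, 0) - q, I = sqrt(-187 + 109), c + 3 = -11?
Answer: 3344/199 - 304*I*sqrt(78)/199 ≈ 16.804 - 13.492*I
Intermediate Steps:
c = -14 (c = -3 - 11 = -14)
I = I*sqrt(78) (I = sqrt(-78) = I*sqrt(78) ≈ 8.8318*I)
b(q) = -3 - q (b(q) = (-2 - 1) - q = -3 - q)
(-186 + 490)/(I + b(c)) = (-186 + 490)/(I*sqrt(78) + (-3 - 1*(-14))) = 304/(I*sqrt(78) + (-3 + 14)) = 304/(I*sqrt(78) + 11) = 304/(11 + I*sqrt(78))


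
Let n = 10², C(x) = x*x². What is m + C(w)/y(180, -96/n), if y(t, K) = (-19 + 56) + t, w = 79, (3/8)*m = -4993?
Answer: -7188731/651 ≈ -11043.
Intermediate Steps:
m = -39944/3 (m = (8/3)*(-4993) = -39944/3 ≈ -13315.)
C(x) = x³
n = 100
y(t, K) = 37 + t
m + C(w)/y(180, -96/n) = -39944/3 + 79³/(37 + 180) = -39944/3 + 493039/217 = -7188731/651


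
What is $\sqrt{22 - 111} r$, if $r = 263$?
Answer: $263 i \sqrt{89} \approx 2481.1 i$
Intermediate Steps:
$\sqrt{22 - 111} r = \sqrt{22 - 111} \cdot 263 = \sqrt{-89} \cdot 263 = i \sqrt{89} \cdot 263 = 263 i \sqrt{89}$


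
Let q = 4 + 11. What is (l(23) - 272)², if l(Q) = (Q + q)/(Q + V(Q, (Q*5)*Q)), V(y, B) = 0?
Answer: 38663524/529 ≈ 73088.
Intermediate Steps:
q = 15
l(Q) = (15 + Q)/Q (l(Q) = (Q + 15)/(Q + 0) = (15 + Q)/Q)
(l(23) - 272)² = ((15 + 23)/23 - 272)² = ((1/23)*38 - 272)² = (38/23 - 272)² = (-6218/23)² = 38663524/529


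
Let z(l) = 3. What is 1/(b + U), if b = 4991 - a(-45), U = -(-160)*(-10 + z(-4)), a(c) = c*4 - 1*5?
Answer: 1/4056 ≈ 0.00024655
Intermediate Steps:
a(c) = -5 + 4*c (a(c) = 4*c - 5 = -5 + 4*c)
U = -1120 (U = -(-160)*(-10 + 3) = -(-160)*(-7) = -16*70 = -1120)
b = 5176 (b = 4991 - (-5 + 4*(-45)) = 4991 - (-5 - 180) = 4991 - 1*(-185) = 4991 + 185 = 5176)
1/(b + U) = 1/(5176 - 1120) = 1/4056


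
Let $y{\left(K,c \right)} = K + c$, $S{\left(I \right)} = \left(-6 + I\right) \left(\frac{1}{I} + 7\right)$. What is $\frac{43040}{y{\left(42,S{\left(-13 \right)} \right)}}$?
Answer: $- \frac{139880}{291} \approx -480.69$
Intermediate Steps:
$S{\left(I \right)} = \left(-6 + I\right) \left(7 + \frac{1}{I}\right)$
$\frac{43040}{y{\left(42,S{\left(-13 \right)} \right)}} = \frac{43040}{42 - \left(132 - \frac{6}{13}\right)} = \frac{43040}{42 - \frac{1710}{13}} = \frac{43040}{- \frac{1164}{13}} = 43040 \left(- \frac{13}{1164}\right) = - \frac{139880}{291}$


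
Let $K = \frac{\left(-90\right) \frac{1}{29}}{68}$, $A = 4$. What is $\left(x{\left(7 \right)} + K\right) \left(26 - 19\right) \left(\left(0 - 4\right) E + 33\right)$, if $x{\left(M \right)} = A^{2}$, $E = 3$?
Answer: $\frac{2312457}{986} \approx 2345.3$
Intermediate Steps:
$x{\left(M \right)} = 16$ ($x{\left(M \right)} = 4^{2} = 16$)
$K = - \frac{45}{986}$ ($K = \left(-90\right) \frac{1}{29} \cdot \frac{1}{68} = \left(- \frac{90}{29}\right) \frac{1}{68} = - \frac{45}{986} \approx -0.045639$)
$\left(x{\left(7 \right)} + K\right) \left(26 - 19\right) \left(\left(0 - 4\right) E + 33\right) = \left(16 - \frac{45}{986}\right) \left(26 - 19\right) \left(\left(0 - 4\right) 3 + 33\right) = \frac{15731 \cdot 7 \left(\left(-4\right) 3 + 33\right)}{986} = \frac{15731 \cdot 7 \left(-12 + 33\right)}{986} = \frac{15731 \cdot 7 \cdot 21}{986} = \frac{15731}{986} \cdot 147 = \frac{2312457}{986}$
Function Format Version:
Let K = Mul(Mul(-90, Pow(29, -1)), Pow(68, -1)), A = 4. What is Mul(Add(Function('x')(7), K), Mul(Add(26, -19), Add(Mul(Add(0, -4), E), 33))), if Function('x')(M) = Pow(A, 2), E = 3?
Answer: Rational(2312457, 986) ≈ 2345.3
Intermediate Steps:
Function('x')(M) = 16 (Function('x')(M) = Pow(4, 2) = 16)
K = Rational(-45, 986) (K = Mul(Mul(-90, Rational(1, 29)), Rational(1, 68)) = Mul(Rational(-90, 29), Rational(1, 68)) = Rational(-45, 986) ≈ -0.045639)
Mul(Add(Function('x')(7), K), Mul(Add(26, -19), Add(Mul(Add(0, -4), E), 33))) = Mul(Add(16, Rational(-45, 986)), Mul(Add(26, -19), Add(Mul(Add(0, -4), 3), 33))) = Mul(Rational(15731, 986), Mul(7, Add(Mul(-4, 3), 33))) = Mul(Rational(15731, 986), Mul(7, Add(-12, 33))) = Mul(Rational(15731, 986), Mul(7, 21)) = Mul(Rational(15731, 986), 147) = Rational(2312457, 986)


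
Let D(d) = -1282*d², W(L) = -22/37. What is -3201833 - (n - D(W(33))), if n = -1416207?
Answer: -2445142482/1369 ≈ -1.7861e+6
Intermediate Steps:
W(L) = -22/37 (W(L) = -22*1/37 = -22/37)
-3201833 - (n - D(W(33))) = -3201833 - (-1416207 - (-1282)*(-22/37)²) = -3201833 - (-1416207 - (-1282)*484/1369) = -3201833 - (-1416207 - 1*(-620488/1369)) = -3201833 - (-1416207 + 620488/1369) = -3201833 - 1*(-1938166895/1369) = -3201833 + 1938166895/1369 = -2445142482/1369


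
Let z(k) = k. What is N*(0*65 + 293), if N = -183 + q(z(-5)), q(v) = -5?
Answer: -55084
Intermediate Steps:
N = -188 (N = -183 - 5 = -188)
N*(0*65 + 293) = -188*(0*65 + 293) = -188*(0 + 293) = -188*293 = -55084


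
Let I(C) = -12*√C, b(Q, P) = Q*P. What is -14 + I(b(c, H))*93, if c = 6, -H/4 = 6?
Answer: -14 - 13392*I ≈ -14.0 - 13392.0*I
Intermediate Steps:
H = -24 (H = -4*6 = -24)
b(Q, P) = P*Q
-14 + I(b(c, H))*93 = -14 - 12*12*I*93 = -14 - 144*I*93 = -14 - 13392*I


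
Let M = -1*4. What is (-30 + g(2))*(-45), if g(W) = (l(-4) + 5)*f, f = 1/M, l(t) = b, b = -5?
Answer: 1350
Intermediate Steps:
M = -4
l(t) = -5
f = -1/4 (f = 1/(-4) = -1/4 ≈ -0.25000)
g(W) = 0 (g(W) = (-5 + 5)*(-1/4) = 0*(-1/4) = 0)
(-30 + g(2))*(-45) = (-30 + 0)*(-45) = -30*(-45) = 1350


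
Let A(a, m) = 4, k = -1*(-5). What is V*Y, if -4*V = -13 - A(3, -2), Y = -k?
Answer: -85/4 ≈ -21.250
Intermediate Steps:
k = 5
Y = -5 (Y = -1*5 = -5)
V = 17/4 (V = -(-13 - 1*4)/4 = -(-13 - 4)/4 = -¼*(-17) = 17/4 ≈ 4.2500)
V*Y = (17/4)*(-5) = -85/4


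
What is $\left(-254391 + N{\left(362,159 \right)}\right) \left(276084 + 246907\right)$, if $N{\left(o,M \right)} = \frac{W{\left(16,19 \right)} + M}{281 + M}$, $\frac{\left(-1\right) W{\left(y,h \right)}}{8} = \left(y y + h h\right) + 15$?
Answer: $- \frac{58542010618567}{440} \approx -1.3305 \cdot 10^{11}$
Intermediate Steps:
$W{\left(y,h \right)} = -120 - 8 h^{2} - 8 y^{2}$ ($W{\left(y,h \right)} = - 8 \left(\left(y y + h h\right) + 15\right) = - 8 \left(\left(y^{2} + h^{2}\right) + 15\right) = - 8 \left(\left(h^{2} + y^{2}\right) + 15\right) = - 8 \left(15 + h^{2} + y^{2}\right) = -120 - 8 h^{2} - 8 y^{2}$)
$N{\left(o,M \right)} = \frac{-5056 + M}{281 + M}$ ($N{\left(o,M \right)} = \frac{\left(-120 - 8 \cdot 19^{2} - 8 \cdot 16^{2}\right) + M}{281 + M} = \frac{\left(-120 - 2888 - 2048\right) + M}{281 + M} = \frac{-5056 + M}{281 + M}$)
$\left(-254391 + N{\left(362,159 \right)}\right) \left(276084 + 246907\right) = \left(-254391 + \frac{-5056 + 159}{281 + 159}\right) \left(276084 + 246907\right) = \left(-254391 + \frac{1}{440} \left(-4897\right)\right) 522991 = \left(-254391 - \frac{4897}{440}\right) 522991 = \left(- \frac{111936937}{440}\right) 522991 = - \frac{58542010618567}{440}$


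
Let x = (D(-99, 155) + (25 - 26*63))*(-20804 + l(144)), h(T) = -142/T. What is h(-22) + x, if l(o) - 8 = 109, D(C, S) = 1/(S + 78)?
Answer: 85522308739/2563 ≈ 3.3368e+7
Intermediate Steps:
D(C, S) = 1/(78 + S)
l(o) = 117 (l(o) = 8 + 109 = 117)
x = 7774753836/233 (x = (1/(78 + 155) + (25 - 26*63))*(-20804 + 117) = (1/233 + (25 - 1638))*(-20687) = (1/233 - 1613)*(-20687) = -375828/233*(-20687) = 7774753836/233 ≈ 3.3368e+7)
h(-22) + x = -142/(-22) + 7774753836/233 = -142*(-1/22) + 7774753836/233 = 71/11 + 7774753836/233 = 85522308739/2563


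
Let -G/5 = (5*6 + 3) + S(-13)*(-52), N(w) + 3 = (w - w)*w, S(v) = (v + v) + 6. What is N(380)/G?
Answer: 3/5365 ≈ 0.00055918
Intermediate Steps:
S(v) = 6 + 2*v (S(v) = 2*v + 6 = 6 + 2*v)
N(w) = -3 (N(w) = -3 + (w - w)*w = -3 + 0*w = -3 + 0 = -3)
G = -5365 (G = -5*((5*6 + 3) + (6 + 2*(-13))*(-52)) = -5*((30 + 3) + (6 - 26)*(-52)) = -5*(33 - 20*(-52)) = -5*(33 + 1040) = -5*1073 = -5365)
N(380)/G = -3/(-5365) = -3*(-1/5365) = 3/5365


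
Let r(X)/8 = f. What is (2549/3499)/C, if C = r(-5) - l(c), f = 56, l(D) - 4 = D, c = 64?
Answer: 2549/1329620 ≈ 0.0019171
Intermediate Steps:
l(D) = 4 + D
r(X) = 448 (r(X) = 8*56 = 448)
C = 380 (C = 448 - (4 + 64) = 448 - 1*68 = 448 - 68 = 380)
(2549/3499)/C = (2549/3499)/380 = (2549*(1/3499))*(1/380) = (2549/3499)*(1/380) = 2549/1329620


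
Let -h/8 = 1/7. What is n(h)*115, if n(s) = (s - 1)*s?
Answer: 13800/49 ≈ 281.63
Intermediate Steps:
h = -8/7 ≈ -1.1429
n(s) = s*(-1 + s) (n(s) = (-1 + s)*s = s*(-1 + s))
n(h)*115 = -8*(-1 - 8/7)/7*115 = -8/7*(-15/7)*115 = (120/49)*115 = 13800/49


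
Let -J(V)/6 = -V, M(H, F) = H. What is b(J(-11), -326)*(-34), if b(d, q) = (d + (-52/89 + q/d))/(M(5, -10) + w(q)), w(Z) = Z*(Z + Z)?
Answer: 6155734/624279909 ≈ 0.0098605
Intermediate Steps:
w(Z) = 2*Z² (w(Z) = Z*(2*Z) = 2*Z²)
J(V) = 6*V (J(V) = -(-6)*V = 6*V)
b(d, q) = (-52/89 + d + q/d)/(5 + 2*q²) (b(d, q) = (d + (-52/89 + q/d))/(5 + 2*q²) = (-52/89 + d + q/d)/(5 + 2*q²))
b(J(-11), -326)*(-34) = ((-326 + (6*(-11))² - 312*(-11)/89)/(((6*(-11)))*(5 + 2*(-326)²)))*(-34) = ((-326 + (-66)² - 52/89*(-66))/((-66)*(5 + 2*106276)))*(-34) = -(-326 + 4356 + 3432/89)/(66*(5 + 212552))*(-34) = -1/66*362102/89/212557*(-34) = -1/66*1/212557*362102/89*(-34) = -181051/624279909*(-34) = 6155734/624279909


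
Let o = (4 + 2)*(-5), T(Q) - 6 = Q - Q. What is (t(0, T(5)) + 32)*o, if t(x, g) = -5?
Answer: -810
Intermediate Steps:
T(Q) = 6 (T(Q) = 6 + (Q - Q) = 6 + 0 = 6)
o = -30 (o = 6*(-5) = -30)
(t(0, T(5)) + 32)*o = (-5 + 32)*(-30) = 27*(-30) = -810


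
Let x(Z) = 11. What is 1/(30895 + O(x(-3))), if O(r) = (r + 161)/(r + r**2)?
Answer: 33/1019578 ≈ 3.2366e-5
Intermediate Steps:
O(r) = (161 + r)/(r + r**2)
1/(30895 + O(x(-3))) = 1/(30895 + (161 + 11)/(11*(1 + 11))) = 1/(30895 + (1/11)*172/12) = 1/(30895 + (1/11)*(1/12)*172) = 1/(30895 + 43/33) = 1/(1019578/33) = 33/1019578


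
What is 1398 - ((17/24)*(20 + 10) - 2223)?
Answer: 14399/4 ≈ 3599.8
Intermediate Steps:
1398 - ((17/24)*(20 + 10) - 2223) = 1398 - ((17*(1/24))*30 - 2223) = 1398 - ((17/24)*30 - 2223) = 1398 - (85/4 - 2223) = 1398 - 1*(-8807/4) = 1398 + 8807/4 = 14399/4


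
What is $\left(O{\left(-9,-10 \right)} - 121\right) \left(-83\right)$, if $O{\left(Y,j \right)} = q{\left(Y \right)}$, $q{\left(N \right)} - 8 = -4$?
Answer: $9711$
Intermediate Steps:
$q{\left(N \right)} = 4$ ($q{\left(N \right)} = 8 - 4 = 4$)
$O{\left(Y,j \right)} = 4$
$\left(O{\left(-9,-10 \right)} - 121\right) \left(-83\right) = \left(4 - 121\right) \left(-83\right) = \left(-117\right) \left(-83\right) = 9711$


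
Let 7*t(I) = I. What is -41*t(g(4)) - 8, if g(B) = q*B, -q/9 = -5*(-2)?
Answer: 14704/7 ≈ 2100.6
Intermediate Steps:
q = -90 (q = -(-45)*(-2) = -9*10 = -90)
g(B) = -90*B
t(I) = I/7
-41*t(g(4)) - 8 = -41*(-90*4)/7 - 8 = -41*(-360)/7 - 8 = -41*(-360/7) - 8 = 14760/7 - 8 = 14704/7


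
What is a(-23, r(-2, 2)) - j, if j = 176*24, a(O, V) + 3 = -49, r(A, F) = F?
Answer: -4276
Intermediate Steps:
a(O, V) = -52 (a(O, V) = -3 - 49 = -52)
j = 4224
a(-23, r(-2, 2)) - j = -52 - 1*4224 = -52 - 4224 = -4276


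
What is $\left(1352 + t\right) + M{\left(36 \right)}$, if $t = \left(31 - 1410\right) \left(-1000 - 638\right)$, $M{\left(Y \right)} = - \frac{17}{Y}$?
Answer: $\frac{81365527}{36} \approx 2.2602 \cdot 10^{6}$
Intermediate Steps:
$t = 2258802$ ($t = \left(-1379\right) \left(-1638\right) = 2258802$)
$\left(1352 + t\right) + M{\left(36 \right)} = \left(1352 + 2258802\right) - \frac{17}{36} = 2260154 - \frac{17}{36} = \frac{81365527}{36}$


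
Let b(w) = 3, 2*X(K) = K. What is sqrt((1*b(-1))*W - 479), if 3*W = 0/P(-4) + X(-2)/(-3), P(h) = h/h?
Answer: 2*I*sqrt(1077)/3 ≈ 21.878*I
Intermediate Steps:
P(h) = 1
X(K) = K/2
W = 1/9 (W = (0/1 + ((1/2)*(-2))/(-3))/3 = (0*1 - 1*(-1/3))/3 = (0 + 1/3)/3 = (1/3)*(1/3) = 1/9 ≈ 0.11111)
sqrt((1*b(-1))*W - 479) = sqrt((1*3)*(1/9) - 479) = sqrt(3*(1/9) - 479) = sqrt(1/3 - 479) = sqrt(-1436/3) = 2*I*sqrt(1077)/3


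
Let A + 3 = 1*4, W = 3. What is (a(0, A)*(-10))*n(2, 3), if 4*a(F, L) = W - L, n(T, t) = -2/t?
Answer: 10/3 ≈ 3.3333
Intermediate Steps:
A = 1 (A = -3 + 1*4 = -3 + 4 = 1)
a(F, L) = ¾ - L/4 (a(F, L) = (3 - L)/4 = ¾ - L/4)
(a(0, A)*(-10))*n(2, 3) = ((¾ - ¼*1)*(-10))*(-2/3) = ((¾ - ¼)*(-10))*(-2*⅓) = ((½)*(-10))*(-⅔) = -5*(-⅔) = 10/3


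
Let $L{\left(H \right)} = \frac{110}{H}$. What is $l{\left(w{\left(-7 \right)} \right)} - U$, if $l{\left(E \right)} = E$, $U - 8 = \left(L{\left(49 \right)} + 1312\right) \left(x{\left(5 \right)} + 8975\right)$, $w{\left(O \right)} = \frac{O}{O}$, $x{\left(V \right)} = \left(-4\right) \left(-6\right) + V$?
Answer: $- \frac{579839935}{49} \approx -1.1833 \cdot 10^{7}$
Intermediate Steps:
$x{\left(V \right)} = 24 + V$
$w{\left(O \right)} = 1$
$U = \frac{579839984}{49}$ ($U = 8 + \left(\frac{110}{49} + 1312\right) \left(\left(24 + 5\right) + 8975\right) = 8 + \left(110 \cdot \frac{1}{49} + 1312\right) \left(29 + 8975\right) = 8 + \left(\frac{110}{49} + 1312\right) 9004 = 8 + \frac{64398}{49} \cdot 9004 = 8 + \frac{579839592}{49} = \frac{579839984}{49} \approx 1.1833 \cdot 10^{7}$)
$l{\left(w{\left(-7 \right)} \right)} - U = 1 - \frac{579839984}{49} = - \frac{579839935}{49}$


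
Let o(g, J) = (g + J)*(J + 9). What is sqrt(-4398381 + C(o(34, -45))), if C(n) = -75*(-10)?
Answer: I*sqrt(4397631) ≈ 2097.1*I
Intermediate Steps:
o(g, J) = (9 + J)*(J + g) (o(g, J) = (J + g)*(9 + J) = (9 + J)*(J + g))
C(n) = 750
sqrt(-4398381 + C(o(34, -45))) = sqrt(-4398381 + 750) = sqrt(-4397631) = I*sqrt(4397631)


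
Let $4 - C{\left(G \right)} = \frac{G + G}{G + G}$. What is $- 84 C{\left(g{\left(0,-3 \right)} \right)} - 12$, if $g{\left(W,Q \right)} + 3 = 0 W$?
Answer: $-264$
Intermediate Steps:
$g{\left(W,Q \right)} = -3$ ($g{\left(W,Q \right)} = -3 + 0 W = -3 + 0 = -3$)
$C{\left(G \right)} = 3$ ($C{\left(G \right)} = 4 - \frac{G + G}{G + G} = 4 - \frac{2 G}{2 G} = 4 - 2 G \frac{1}{2 G} = 4 - 1 = 3$)
$- 84 C{\left(g{\left(0,-3 \right)} \right)} - 12 = \left(-84\right) 3 - 12 = -252 - 12 = -264$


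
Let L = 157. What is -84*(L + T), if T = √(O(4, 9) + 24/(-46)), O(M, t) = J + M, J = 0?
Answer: -13188 - 336*√115/23 ≈ -13345.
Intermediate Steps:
O(M, t) = M (O(M, t) = 0 + M = M)
T = 4*√115/23 (T = √(4 + 24/(-46)) = √(4 + 24*(-1/46)) = √(4 - 12/23) = √(80/23) = 4*√115/23 ≈ 1.8650)
-84*(L + T) = -84*(157 + 4*√115/23) = -13188 - 336*√115/23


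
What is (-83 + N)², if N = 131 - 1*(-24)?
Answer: 5184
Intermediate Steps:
N = 155 (N = 131 + 24 = 155)
(-83 + N)² = (-83 + 155)² = 72² = 5184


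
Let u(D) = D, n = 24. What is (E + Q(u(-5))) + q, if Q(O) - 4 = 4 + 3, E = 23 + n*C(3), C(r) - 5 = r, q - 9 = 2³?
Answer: 243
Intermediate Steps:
q = 17 (q = 9 + 2³ = 9 + 8 = 17)
C(r) = 5 + r
E = 215 (E = 23 + 24*(5 + 3) = 23 + 24*8 = 23 + 192 = 215)
Q(O) = 11 (Q(O) = 4 + (4 + 3) = 4 + 7 = 11)
(E + Q(u(-5))) + q = (215 + 11) + 17 = 226 + 17 = 243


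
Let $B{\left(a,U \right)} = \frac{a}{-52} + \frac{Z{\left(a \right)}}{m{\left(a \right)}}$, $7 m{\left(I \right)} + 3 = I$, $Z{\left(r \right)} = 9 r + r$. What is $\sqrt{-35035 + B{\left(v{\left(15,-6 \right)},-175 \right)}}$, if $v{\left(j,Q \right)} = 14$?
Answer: $\frac{i \sqrt{2858457602}}{286} \approx 186.94 i$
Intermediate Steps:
$Z{\left(r \right)} = 10 r$
$m{\left(I \right)} = - \frac{3}{7} + \frac{I}{7}$
$B{\left(a,U \right)} = - \frac{a}{52} + \frac{10 a}{- \frac{3}{7} + \frac{a}{7}}$ ($B{\left(a,U \right)} = \frac{a}{-52} + \frac{10 a}{- \frac{3}{7} + \frac{a}{7}} = a \left(- \frac{1}{52}\right) + \frac{10 a}{- \frac{3}{7} + \frac{a}{7}} = - \frac{a}{52} + \frac{10 a}{- \frac{3}{7} + \frac{a}{7}}$)
$\sqrt{-35035 + B{\left(v{\left(15,-6 \right)},-175 \right)}} = \sqrt{-35035 + \frac{1}{52} \cdot 14 \frac{1}{-3 + 14} \left(3643 - 14\right)} = \sqrt{-35035 + \frac{1}{52} \cdot 14 \cdot \frac{1}{11} \left(3643 - 14\right)} = \sqrt{-35035 + \frac{1}{52} \cdot 14 \cdot \frac{1}{11} \cdot 3629} = \sqrt{-35035 + \frac{25403}{286}} = \sqrt{- \frac{9994607}{286}} = \frac{i \sqrt{2858457602}}{286}$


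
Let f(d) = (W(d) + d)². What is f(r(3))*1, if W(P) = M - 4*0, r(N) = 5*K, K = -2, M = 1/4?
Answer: 1521/16 ≈ 95.063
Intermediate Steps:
M = ¼ (M = 1*(¼) = ¼ ≈ 0.25000)
r(N) = -10 (r(N) = 5*(-2) = -10)
W(P) = ¼ (W(P) = ¼ - 4*0 = ¼ + 0 = ¼)
f(d) = (¼ + d)²
f(r(3))*1 = ((1 + 4*(-10))²/16)*1 = ((1 - 40)²/16)*1 = ((1/16)*(-39)²)*1 = ((1/16)*1521)*1 = (1521/16)*1 = 1521/16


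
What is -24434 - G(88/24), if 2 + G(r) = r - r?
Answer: -24432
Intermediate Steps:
G(r) = -2 (G(r) = -2 + (r - r) = -2 + 0 = -2)
-24434 - G(88/24) = -24434 - 1*(-2) = -24434 + 2 = -24432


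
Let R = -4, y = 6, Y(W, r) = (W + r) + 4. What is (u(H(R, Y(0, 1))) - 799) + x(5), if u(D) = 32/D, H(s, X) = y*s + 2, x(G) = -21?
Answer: -9036/11 ≈ -821.45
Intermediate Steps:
Y(W, r) = 4 + W + r
H(s, X) = 2 + 6*s (H(s, X) = 6*s + 2 = 2 + 6*s)
(u(H(R, Y(0, 1))) - 799) + x(5) = (32/(2 + 6*(-4)) - 799) - 21 = (32/(2 - 24) - 799) - 21 = (32/(-22) - 799) - 21 = (32*(-1/22) - 799) - 21 = (-16/11 - 799) - 21 = -8805/11 - 21 = -9036/11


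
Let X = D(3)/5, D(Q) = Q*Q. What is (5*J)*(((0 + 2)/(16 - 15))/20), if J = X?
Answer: 9/10 ≈ 0.90000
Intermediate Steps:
D(Q) = Q**2
X = 9/5 (X = 3**2/5 = 9*(1/5) = 9/5 ≈ 1.8000)
J = 9/5 ≈ 1.8000
(5*J)*(((0 + 2)/(16 - 15))/20) = (5*(9/5))*(((0 + 2)/(16 - 15))/20) = 9*((2/1)*(1/20)) = 9*((2*1)*(1/20)) = 9*(2*(1/20)) = 9*(1/10) = 9/10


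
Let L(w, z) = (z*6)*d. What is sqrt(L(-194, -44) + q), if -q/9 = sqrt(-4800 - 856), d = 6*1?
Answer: 3*sqrt(-176 - 2*I*sqrt(1414)) ≈ 8.3233 - 40.661*I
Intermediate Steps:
d = 6
q = -18*I*sqrt(1414) (q = -9*sqrt(-4800 - 856) = -18*I*sqrt(1414) ≈ -676.86*I)
L(w, z) = 36*z (L(w, z) = (z*6)*6 = (6*z)*6 = 36*z)
sqrt(L(-194, -44) + q) = sqrt(36*(-44) - 18*I*sqrt(1414)) = sqrt(-1584 - 18*I*sqrt(1414))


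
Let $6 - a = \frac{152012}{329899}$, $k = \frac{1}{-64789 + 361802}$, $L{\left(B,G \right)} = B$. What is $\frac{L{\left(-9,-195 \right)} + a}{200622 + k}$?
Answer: $- \frac{339102415217}{19657804567159213} \approx -1.725 \cdot 10^{-5}$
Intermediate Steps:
$k = \frac{1}{297013} \approx 3.3669 \cdot 10^{-6}$
$a = \frac{1827382}{329899}$ ($a = 6 - \frac{152012}{329899} = \frac{1827382}{329899} \approx 5.5392$)
$\frac{L{\left(-9,-195 \right)} + a}{200622 + k} = \frac{-9 + \frac{1827382}{329899}}{200622 + \frac{1}{297013}} = - \frac{1141709}{329899 \cdot \frac{59587342087}{297013}} = \left(- \frac{1141709}{329899}\right) \frac{297013}{59587342087} = - \frac{339102415217}{19657804567159213}$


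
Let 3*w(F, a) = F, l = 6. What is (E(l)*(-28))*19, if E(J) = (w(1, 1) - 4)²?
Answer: -64372/9 ≈ -7152.4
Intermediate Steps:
w(F, a) = F/3
E(J) = 121/9 (E(J) = ((⅓)*1 - 4)² = (⅓ - 4)² = (-11/3)² = 121/9)
(E(l)*(-28))*19 = ((121/9)*(-28))*19 = -3388/9*19 = -64372/9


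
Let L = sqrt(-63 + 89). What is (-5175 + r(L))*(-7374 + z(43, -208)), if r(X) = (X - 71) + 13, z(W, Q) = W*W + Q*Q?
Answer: -197488187 + 37739*sqrt(26) ≈ -1.9730e+8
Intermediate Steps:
L = sqrt(26) ≈ 5.0990
z(W, Q) = Q**2 + W**2 (z(W, Q) = W**2 + Q**2 = Q**2 + W**2)
r(X) = -58 + X (r(X) = (-71 + X) + 13 = -58 + X)
(-5175 + r(L))*(-7374 + z(43, -208)) = (-5175 + (-58 + sqrt(26)))*(-7374 + ((-208)**2 + 43**2)) = (-5233 + sqrt(26))*(-7374 + (43264 + 1849)) = (-5233 + sqrt(26))*(-7374 + 45113) = (-5233 + sqrt(26))*37739 = -197488187 + 37739*sqrt(26)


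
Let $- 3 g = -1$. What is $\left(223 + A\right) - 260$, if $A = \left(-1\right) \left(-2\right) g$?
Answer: $- \frac{109}{3} \approx -36.333$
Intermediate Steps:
$g = \frac{1}{3}$ ($g = \left(- \frac{1}{3}\right) \left(-1\right) = \frac{1}{3} \approx 0.33333$)
$A = \frac{2}{3}$ ($A = \left(-1\right) \left(-2\right) \frac{1}{3} = 2 \cdot \frac{1}{3} = \frac{2}{3} \approx 0.66667$)
$\left(223 + A\right) - 260 = \left(223 + \frac{2}{3}\right) - 260 = \frac{671}{3} - 260 = - \frac{109}{3}$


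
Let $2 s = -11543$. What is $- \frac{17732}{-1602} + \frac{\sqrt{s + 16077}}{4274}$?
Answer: $\frac{8866}{801} + \frac{\sqrt{41222}}{8548} \approx 11.092$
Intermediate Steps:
$s = - \frac{11543}{2}$ ($s = \frac{1}{2} \left(-11543\right) = - \frac{11543}{2} \approx -5771.5$)
$- \frac{17732}{-1602} + \frac{\sqrt{s + 16077}}{4274} = - \frac{17732}{-1602} + \frac{\sqrt{- \frac{11543}{2} + 16077}}{4274} = \left(-17732\right) \left(- \frac{1}{1602}\right) + \sqrt{\frac{20611}{2}} \cdot \frac{1}{4274} = \frac{8866}{801} + \frac{\sqrt{41222}}{2} \cdot \frac{1}{4274} = \frac{8866}{801} + \frac{\sqrt{41222}}{8548}$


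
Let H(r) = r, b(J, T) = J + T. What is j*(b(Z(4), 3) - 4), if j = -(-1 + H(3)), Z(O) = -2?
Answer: 6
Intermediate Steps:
j = -2 (j = -(-1 + 3) = -1*2 = -2)
j*(b(Z(4), 3) - 4) = -2*((-2 + 3) - 4) = -2*(1 - 4) = -2*(-3) = 6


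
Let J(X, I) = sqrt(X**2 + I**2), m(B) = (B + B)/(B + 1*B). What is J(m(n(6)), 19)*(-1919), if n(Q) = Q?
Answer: -1919*sqrt(362) ≈ -36511.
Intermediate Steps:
m(B) = 1 (m(B) = (2*B)/(B + B) = (2*B)/((2*B)) = (2*B)*(1/(2*B)) = 1)
J(X, I) = sqrt(I**2 + X**2)
J(m(n(6)), 19)*(-1919) = sqrt(19**2 + 1**2)*(-1919) = sqrt(361 + 1)*(-1919) = sqrt(362)*(-1919) = -1919*sqrt(362)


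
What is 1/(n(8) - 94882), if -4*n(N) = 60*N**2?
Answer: -1/95842 ≈ -1.0434e-5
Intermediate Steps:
n(N) = -15*N**2
1/(n(8) - 94882) = 1/(-15*8**2 - 94882) = 1/(-15*64 - 94882) = 1/(-960 - 94882) = 1/(-95842) = -1/95842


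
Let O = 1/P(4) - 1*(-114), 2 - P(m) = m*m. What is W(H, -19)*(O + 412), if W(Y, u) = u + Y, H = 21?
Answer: 7363/7 ≈ 1051.9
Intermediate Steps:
P(m) = 2 - m² (P(m) = 2 - m*m = 2 - m²)
O = 1595/14 (O = 1/(2 - 1*4²) - 1*(-114) = 1/(2 - 1*16) + 114 = 1/(2 - 16) + 114 = 1/(-14) + 114 = -1/14 + 114 = 1595/14 ≈ 113.93)
W(Y, u) = Y + u
W(H, -19)*(O + 412) = (21 - 19)*(1595/14 + 412) = 2*(7363/14) = 7363/7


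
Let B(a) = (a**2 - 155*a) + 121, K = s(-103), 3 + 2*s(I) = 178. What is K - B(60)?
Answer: 11333/2 ≈ 5666.5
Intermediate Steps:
s(I) = 175/2 (s(I) = -3/2 + (1/2)*178 = -3/2 + 89 = 175/2)
K = 175/2 ≈ 87.500
B(a) = 121 + a**2 - 155*a
K - B(60) = 175/2 - (121 + 60**2 - 155*60) = 175/2 - (121 + 3600 - 9300) = 175/2 - 1*(-5579) = 175/2 + 5579 = 11333/2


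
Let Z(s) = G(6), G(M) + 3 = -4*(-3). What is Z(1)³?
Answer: 729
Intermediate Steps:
G(M) = 9 (G(M) = -3 - 4*(-3) = -3 + 12 = 9)
Z(s) = 9
Z(1)³ = 9³ = 729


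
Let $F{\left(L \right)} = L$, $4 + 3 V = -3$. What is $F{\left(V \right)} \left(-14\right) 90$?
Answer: $2940$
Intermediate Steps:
$V = - \frac{7}{3}$ ($V = - \frac{4}{3} + \frac{1}{3} \left(-3\right) = - \frac{4}{3} - 1 = - \frac{7}{3} \approx -2.3333$)
$F{\left(V \right)} \left(-14\right) 90 = \left(- \frac{7}{3}\right) \left(-14\right) 90 = \frac{98}{3} \cdot 90 = 2940$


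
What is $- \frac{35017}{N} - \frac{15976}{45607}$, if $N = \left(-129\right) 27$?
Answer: $\frac{1541375911}{158849181} \approx 9.7034$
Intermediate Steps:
$N = -3483$
$- \frac{35017}{N} - \frac{15976}{45607} = - \frac{35017}{-3483} - \frac{15976}{45607} = \left(-35017\right) \left(- \frac{1}{3483}\right) - \frac{15976}{45607} = \frac{35017}{3483} - \frac{15976}{45607} = \frac{1541375911}{158849181}$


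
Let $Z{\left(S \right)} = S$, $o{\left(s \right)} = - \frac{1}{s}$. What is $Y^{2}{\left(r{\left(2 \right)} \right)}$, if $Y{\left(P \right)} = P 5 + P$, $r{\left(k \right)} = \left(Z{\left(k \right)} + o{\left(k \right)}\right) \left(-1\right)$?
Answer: $81$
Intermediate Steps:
$r{\left(k \right)} = \frac{1}{k} - k$ ($r{\left(k \right)} = \left(k - \frac{1}{k}\right) \left(-1\right) = \frac{1}{k} - k$)
$Y{\left(P \right)} = 6 P$ ($Y{\left(P \right)} = 5 P + P = 6 P$)
$Y^{2}{\left(r{\left(2 \right)} \right)} = \left(6 \left(\frac{1}{2} - 2\right)\right)^{2} = \left(6 \left(- \frac{3}{2}\right)\right)^{2} = \left(-9\right)^{2} = 81$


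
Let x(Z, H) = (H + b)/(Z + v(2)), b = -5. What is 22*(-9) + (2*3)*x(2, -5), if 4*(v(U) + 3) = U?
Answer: -78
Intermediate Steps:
v(U) = -3 + U/4
x(Z, H) = (-5 + H)/(-5/2 + Z) (x(Z, H) = (H - 5)/(Z + (-3 + (¼)*2)) = (-5 + H)/(Z + (-3 + ½)) = (-5 + H)/(Z - 5/2) = (-5 + H)/(-5/2 + Z))
22*(-9) + (2*3)*x(2, -5) = 22*(-9) + (2*3)*(2*(-5 - 5)/(-5 + 2*2)) = -198 + 6*(2*(-10)/(-5 + 4)) = -198 + 6*(2*(-10)/(-1)) = -198 + 6*(2*(-1)*(-10)) = -198 + 6*20 = -198 + 120 = -78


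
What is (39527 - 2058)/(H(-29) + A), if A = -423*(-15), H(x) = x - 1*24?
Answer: 37469/6292 ≈ 5.9550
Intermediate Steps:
H(x) = -24 + x (H(x) = x - 24 = -24 + x)
A = 6345
(39527 - 2058)/(H(-29) + A) = (39527 - 2058)/((-24 - 29) + 6345) = 37469/(-53 + 6345) = 37469/6292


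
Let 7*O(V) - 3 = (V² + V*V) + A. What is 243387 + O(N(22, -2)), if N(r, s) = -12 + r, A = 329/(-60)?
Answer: 14604913/60 ≈ 2.4342e+5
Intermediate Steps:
A = -329/60 (A = 329*(-1/60) = -329/60 ≈ -5.4833)
O(V) = -149/420 + 2*V²/7 (O(V) = 3/7 + ((V² + V*V) - 329/60)/7 = 3/7 + ((V² + V²) - 329/60)/7 = 3/7 + (2*V² - 329/60)/7 = 3/7 + (-329/60 + 2*V²)/7 = 3/7 + (-47/60 + 2*V²/7) = -149/420 + 2*V²/7)
243387 + O(N(22, -2)) = 243387 + (-149/420 + 2*(-12 + 22)²/7) = 243387 + (-149/420 + (2/7)*10²) = 243387 + (-149/420 + (2/7)*100) = 243387 + (-149/420 + 200/7) = 243387 + 1693/60 = 14604913/60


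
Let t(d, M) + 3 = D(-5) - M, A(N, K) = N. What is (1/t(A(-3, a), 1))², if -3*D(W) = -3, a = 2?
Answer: ⅑ ≈ 0.11111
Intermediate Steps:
D(W) = 1 (D(W) = -⅓*(-3) = 1)
t(d, M) = -2 - M (t(d, M) = -3 + (1 - M) = -2 - M)
(1/t(A(-3, a), 1))² = (1/(-2 - 1*1))² = (1/(-2 - 1))² = (1/(-3))² = (-⅓)² = ⅑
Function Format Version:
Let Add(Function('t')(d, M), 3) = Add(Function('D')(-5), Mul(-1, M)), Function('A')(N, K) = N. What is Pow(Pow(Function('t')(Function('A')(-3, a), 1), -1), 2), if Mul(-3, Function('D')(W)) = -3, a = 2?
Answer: Rational(1, 9) ≈ 0.11111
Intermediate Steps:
Function('D')(W) = 1 (Function('D')(W) = Mul(Rational(-1, 3), -3) = 1)
Function('t')(d, M) = Add(-2, Mul(-1, M)) (Function('t')(d, M) = Add(-3, Add(1, Mul(-1, M))) = Add(-2, Mul(-1, M)))
Pow(Pow(Function('t')(Function('A')(-3, a), 1), -1), 2) = Pow(Pow(Add(-2, Mul(-1, 1)), -1), 2) = Pow(Pow(Add(-2, -1), -1), 2) = Pow(Pow(-3, -1), 2) = Pow(Rational(-1, 3), 2) = Rational(1, 9)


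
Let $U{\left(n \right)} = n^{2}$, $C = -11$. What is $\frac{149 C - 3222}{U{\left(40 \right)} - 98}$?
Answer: $- \frac{4861}{1502} \approx -3.2364$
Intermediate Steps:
$\frac{149 C - 3222}{U{\left(40 \right)} - 98} = \frac{149 \left(-11\right) - 3222}{40^{2} - 98} = \frac{-1639 - 3222}{1600 - 98} = - \frac{4861}{1502}$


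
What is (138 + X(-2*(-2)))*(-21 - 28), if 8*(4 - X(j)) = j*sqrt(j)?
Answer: -6909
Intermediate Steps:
X(j) = 4 - j**(3/2)/8 (X(j) = 4 - j*sqrt(j)/8 = 4 - j**(3/2)/8)
(138 + X(-2*(-2)))*(-21 - 28) = (138 + (4 - (-2*(-2))**(3/2)/8))*(-21 - 28) = (138 + (4 - 4**(3/2)/8))*(-49) = (138 + (4 - 1/8*8))*(-49) = (138 + (4 - 1))*(-49) = (138 + 3)*(-49) = 141*(-49) = -6909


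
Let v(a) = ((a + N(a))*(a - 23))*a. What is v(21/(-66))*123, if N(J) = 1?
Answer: 6625395/10648 ≈ 622.22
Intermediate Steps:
v(a) = a*(1 + a)*(-23 + a) (v(a) = ((a + 1)*(a - 23))*a = ((1 + a)*(-23 + a))*a = a*(1 + a)*(-23 + a))
v(21/(-66))*123 = ((21/(-66))*(-23 + (21/(-66))**2 - 462/(-66)))*123 = ((21*(-1/66))*(-23 + (21*(-1/66))**2 - 462*(-1)/66))*123 = -7*(-23 + (-7/22)**2 - 22*(-7/22))/22*123 = -7*(-23 + 49/484 + 7)/22*123 = -7/22*(-7695/484)*123 = (53865/10648)*123 = 6625395/10648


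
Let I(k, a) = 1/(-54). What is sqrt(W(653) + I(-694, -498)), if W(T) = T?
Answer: sqrt(211566)/18 ≈ 25.553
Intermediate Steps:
I(k, a) = -1/54
sqrt(W(653) + I(-694, -498)) = sqrt(653 - 1/54) = sqrt(35261/54) = sqrt(211566)/18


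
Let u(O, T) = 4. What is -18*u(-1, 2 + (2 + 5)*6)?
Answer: -72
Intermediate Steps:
-18*u(-1, 2 + (2 + 5)*6) = -18*4 = -72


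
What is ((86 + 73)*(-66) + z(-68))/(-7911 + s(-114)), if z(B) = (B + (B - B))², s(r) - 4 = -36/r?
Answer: 111530/150227 ≈ 0.74241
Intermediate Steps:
s(r) = 4 - 36/r
z(B) = B² (z(B) = (B + 0)² = B²)
((86 + 73)*(-66) + z(-68))/(-7911 + s(-114)) = ((86 + 73)*(-66) + (-68)²)/(-7911 + (4 - 36/(-114))) = (159*(-66) + 4624)/(-7911 + (4 - 36*(-1/114))) = (-10494 + 4624)/(-7911 + (4 + 6/19)) = -5870/(-7911 + 82/19) = -5870/(-150227/19) = -5870*(-19/150227) = 111530/150227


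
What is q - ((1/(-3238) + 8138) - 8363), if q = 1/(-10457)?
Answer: 7618454569/33859766 ≈ 225.00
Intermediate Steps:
q = -1/10457 ≈ -9.5630e-5
q - ((1/(-3238) + 8138) - 8363) = -1/10457 - ((1/(-3238) + 8138) - 8363) = -1/10457 - ((-1/3238 + 8138) - 8363) = -1/10457 - (26350843/3238 - 8363) = -1/10457 - 1*(-728551/3238) = -1/10457 + 728551/3238 = 7618454569/33859766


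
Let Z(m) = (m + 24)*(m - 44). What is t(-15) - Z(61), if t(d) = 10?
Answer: -1435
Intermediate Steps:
Z(m) = (-44 + m)*(24 + m) (Z(m) = (24 + m)*(-44 + m) = (-44 + m)*(24 + m))
t(-15) - Z(61) = 10 - (-1056 + 61² - 20*61) = 10 - (-1056 + 3721 - 1220) = 10 - 1*1445 = 10 - 1445 = -1435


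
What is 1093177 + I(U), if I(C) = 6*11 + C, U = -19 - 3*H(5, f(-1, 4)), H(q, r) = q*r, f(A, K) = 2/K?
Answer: 2186433/2 ≈ 1.0932e+6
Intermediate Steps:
U = -53/2 (U = -19 - 15*2/4 = -19 - 15*2*(¼) = -19 - 15/2 = -53/2 ≈ -26.500)
I(C) = 66 + C
1093177 + I(U) = 1093177 + (66 - 53/2) = 1093177 + 79/2 = 2186433/2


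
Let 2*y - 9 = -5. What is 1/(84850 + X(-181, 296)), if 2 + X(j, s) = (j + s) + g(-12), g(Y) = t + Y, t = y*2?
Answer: 1/84955 ≈ 1.1771e-5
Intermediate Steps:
y = 2 (y = 9/2 + (1/2)*(-5) = 9/2 - 5/2 = 2)
t = 4 (t = 2*2 = 4)
g(Y) = 4 + Y
X(j, s) = -10 + j + s (X(j, s) = -2 + ((j + s) + (4 - 12)) = -2 + ((j + s) - 8) = -2 + (-8 + j + s) = -10 + j + s)
1/(84850 + X(-181, 296)) = 1/(84850 + (-10 - 181 + 296)) = 1/(84850 + 105) = 1/84955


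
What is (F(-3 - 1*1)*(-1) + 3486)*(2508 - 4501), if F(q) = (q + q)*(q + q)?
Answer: -6820046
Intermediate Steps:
F(q) = 4*q² (F(q) = (2*q)*(2*q) = 4*q²)
(F(-3 - 1*1)*(-1) + 3486)*(2508 - 4501) = ((4*(-3 - 1*1)²)*(-1) + 3486)*(2508 - 4501) = ((4*(-3 - 1)²)*(-1) + 3486)*(-1993) = ((4*(-4)²)*(-1) + 3486)*(-1993) = ((4*16)*(-1) + 3486)*(-1993) = (64*(-1) + 3486)*(-1993) = (-64 + 3486)*(-1993) = 3422*(-1993) = -6820046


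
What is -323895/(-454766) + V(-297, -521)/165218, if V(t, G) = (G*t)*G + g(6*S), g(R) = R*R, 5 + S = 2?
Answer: -704012582694/1444914019 ≈ -487.23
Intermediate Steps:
S = -3 (S = -5 + 2 = -3)
g(R) = R**2
V(t, G) = 324 + t*G**2 (V(t, G) = (G*t)*G + (6*(-3))**2 = t*G**2 + (-18)**2 = t*G**2 + 324 = 324 + t*G**2)
-323895/(-454766) + V(-297, -521)/165218 = -323895/(-454766) + (324 - 297*(-521)**2)/165218 = -323895*(-1/454766) + (324 - 297*271441)*(1/165218) = 24915/34982 + (324 - 80617977)*(1/165218) = 24915/34982 - 80617653*1/165218 = 24915/34982 - 80617653/165218 = -704012582694/1444914019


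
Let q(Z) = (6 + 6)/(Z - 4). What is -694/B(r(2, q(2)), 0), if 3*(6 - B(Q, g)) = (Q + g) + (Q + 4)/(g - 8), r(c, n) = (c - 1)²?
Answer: -5552/47 ≈ -118.13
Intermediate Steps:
q(Z) = 12/(-4 + Z)
r(c, n) = (-1 + c)²
B(Q, g) = 6 - Q/3 - g/3 - (4 + Q)/(3*(-8 + g)) (B(Q, g) = 6 - ((Q + g) + (Q + 4)/(g - 8))/3 = 6 - ((Q + g) + (4 + Q)/(-8 + g))/3 = 6 - (Q + g + (4 + Q)/(-8 + g))/3 = 6 + (-Q/3 - g/3 - (4 + Q)/(3*(-8 + g))) = 6 - Q/3 - g/3 - (4 + Q)/(3*(-8 + g)))
-694/B(r(2, q(2)), 0) = -694*3*(-8 + 0)/(-148 - 1*0² + 7*(-1 + 2)² + 26*0 - 1*(-1 + 2)²*0) = -694*(-24/(-148 - 1*0 + 7*1² + 0 - 1*1²*0)) = -694*(-24/(-148 + 0 + 7*1 + 0 - 1*1*0)) = -694*(-24/(-148 + 0 + 7 + 0 + 0)) = -694/((⅓)*(-⅛)*(-141)) = -694/47/8 = -694*8/47 = -5552/47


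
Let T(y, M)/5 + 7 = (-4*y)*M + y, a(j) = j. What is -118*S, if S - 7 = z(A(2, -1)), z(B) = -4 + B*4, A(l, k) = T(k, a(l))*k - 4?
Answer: 1534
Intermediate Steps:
T(y, M) = -35 + 5*y - 20*M*y (T(y, M) = -35 + 5*((-4*y)*M + y) = -35 + 5*(-4*M*y + y) = -35 + 5*(y - 4*M*y) = -35 + (5*y - 20*M*y) = -35 + 5*y - 20*M*y)
A(l, k) = -4 + k*(-35 + 5*k - 20*k*l) (A(l, k) = (-35 + 5*k - 20*l*k)*k - 4 = (-35 + 5*k - 20*k*l)*k - 4 = k*(-35 + 5*k - 20*k*l) - 4 = -4 + k*(-35 + 5*k - 20*k*l))
z(B) = -4 + 4*B
S = -13 (S = 7 + (-4 + 4*(-4 - 5*(-1)*(7 - 1*(-1) + 4*(-1)*2))) = 7 + (-4 + 4*(-4 - 5*(-1)*(7 + 1 - 8))) = 7 + (-4 + 4*(-4 - 5*(-1)*0)) = 7 + (-4 + 4*(-4 + 0)) = 7 + (-4 + 4*(-4)) = 7 + (-4 - 16) = 7 - 20 = -13)
-118*S = -118*(-13) = 1534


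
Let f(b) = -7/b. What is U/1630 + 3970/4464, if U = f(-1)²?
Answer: 1672459/1819080 ≈ 0.91940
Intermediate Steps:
U = 49 (U = (-7/(-1))² = (-7*(-1))² = 7² = 49)
U/1630 + 3970/4464 = 49/1630 + 3970/4464 = 49*(1/1630) + 3970*(1/4464) = 49/1630 + 1985/2232 = 1672459/1819080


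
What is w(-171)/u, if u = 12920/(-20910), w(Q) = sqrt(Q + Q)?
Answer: -369*I*sqrt(38)/76 ≈ -29.93*I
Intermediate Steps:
w(Q) = sqrt(2)*sqrt(Q) (w(Q) = sqrt(2*Q) = sqrt(2)*sqrt(Q))
u = -76/123 (u = 12920*(-1/20910) = -76/123 ≈ -0.61789)
w(-171)/u = (sqrt(2)*sqrt(-171))/(-76/123) = (sqrt(2)*(3*I*sqrt(19)))*(-123/76) = (3*I*sqrt(38))*(-123/76) = -369*I*sqrt(38)/76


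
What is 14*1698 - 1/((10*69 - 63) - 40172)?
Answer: 940063741/39545 ≈ 23772.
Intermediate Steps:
14*1698 - 1/((10*69 - 63) - 40172) = 23772 - 1/((690 - 63) - 40172) = 23772 - 1/(627 - 40172) = 23772 - 1/(-39545) = 23772 - 1*(-1/39545) = 23772 + 1/39545 = 940063741/39545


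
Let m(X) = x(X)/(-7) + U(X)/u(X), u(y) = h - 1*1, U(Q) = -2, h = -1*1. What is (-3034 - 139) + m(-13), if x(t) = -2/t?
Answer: -288654/91 ≈ -3172.0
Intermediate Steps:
h = -1
u(y) = -2 (u(y) = -1 - 1*1 = -1 - 1 = -2)
m(X) = 1 + 2/(7*X) (m(X) = -2/X/(-7) - 2/(-2) = -2/X*(-⅐) - 2*(-½) = 2/(7*X) + 1 = 1 + 2/(7*X))
(-3034 - 139) + m(-13) = (-3034 - 139) + (2/7 - 13)/(-13) = -3173 - 1/13*(-89/7) = -3173 + 89/91 = -288654/91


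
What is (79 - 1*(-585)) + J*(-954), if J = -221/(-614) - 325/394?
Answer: 66983582/60479 ≈ 1107.6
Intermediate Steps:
J = -28119/60479 (J = -221*(-1/614) - 325*1/394 = 221/614 - 325/394 = -28119/60479 ≈ -0.46494)
(79 - 1*(-585)) + J*(-954) = (79 - 1*(-585)) - 28119/60479*(-954) = (79 + 585) + 26825526/60479 = 664 + 26825526/60479 = 66983582/60479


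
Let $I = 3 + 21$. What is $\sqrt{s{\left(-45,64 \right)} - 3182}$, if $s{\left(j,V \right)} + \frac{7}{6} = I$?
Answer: $\frac{i \sqrt{113730}}{6} \approx 56.206 i$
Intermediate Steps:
$I = 24$
$s{\left(j,V \right)} = \frac{137}{6}$ ($s{\left(j,V \right)} = - \frac{7}{6} + 24 = \frac{137}{6}$)
$\sqrt{s{\left(-45,64 \right)} - 3182} = \sqrt{\frac{137}{6} - 3182} = \sqrt{- \frac{18955}{6}} = \frac{i \sqrt{113730}}{6}$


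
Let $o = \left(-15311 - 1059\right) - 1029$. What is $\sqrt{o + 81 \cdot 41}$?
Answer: $i \sqrt{14078} \approx 118.65 i$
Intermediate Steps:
$o = -17399$ ($o = -16370 - 1029 = -17399$)
$\sqrt{o + 81 \cdot 41} = \sqrt{-17399 + 81 \cdot 41} = \sqrt{-17399 + 3321} = \sqrt{-14078} = i \sqrt{14078}$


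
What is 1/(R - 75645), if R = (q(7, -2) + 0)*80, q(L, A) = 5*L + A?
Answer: -1/73005 ≈ -1.3698e-5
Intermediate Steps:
q(L, A) = A + 5*L
R = 2640 (R = ((-2 + 5*7) + 0)*80 = ((-2 + 35) + 0)*80 = (33 + 0)*80 = 33*80 = 2640)
1/(R - 75645) = 1/(2640 - 75645) = 1/(-73005) = -1/73005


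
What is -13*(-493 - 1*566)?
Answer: 13767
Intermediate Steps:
-13*(-493 - 1*566) = -13*(-493 - 566) = -13*(-1059) = 13767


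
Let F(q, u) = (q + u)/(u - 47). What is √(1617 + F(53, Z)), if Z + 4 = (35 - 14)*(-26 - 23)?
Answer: 7*√10698/18 ≈ 40.223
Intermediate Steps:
Z = -1033 (Z = -4 + (35 - 14)*(-26 - 23) = -4 + 21*(-49) = -4 - 1029 = -1033)
F(q, u) = (q + u)/(-47 + u)
√(1617 + F(53, Z)) = √(1617 + (53 - 1033)/(-47 - 1033)) = √(1617 - 980/(-1080)) = √(1617 - 1/1080*(-980)) = √(1617 + 49/54) = √(87367/54) = 7*√10698/18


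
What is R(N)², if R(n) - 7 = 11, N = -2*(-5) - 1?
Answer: 324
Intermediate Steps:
N = 9 (N = 10 - 1 = 9)
R(n) = 18 (R(n) = 7 + 11 = 18)
R(N)² = 18² = 324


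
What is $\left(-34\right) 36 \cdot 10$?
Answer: $-12240$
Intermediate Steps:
$\left(-34\right) 36 \cdot 10 = \left(-1224\right) 10 = -12240$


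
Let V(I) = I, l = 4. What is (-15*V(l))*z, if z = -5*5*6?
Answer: 9000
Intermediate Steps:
z = -150 (z = -25*6 = -150)
(-15*V(l))*z = -15*4*(-150) = -60*(-150) = 9000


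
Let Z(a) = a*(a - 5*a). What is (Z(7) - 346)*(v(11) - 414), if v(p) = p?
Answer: 218426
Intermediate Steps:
Z(a) = -4*a² (Z(a) = a*(-4*a) = -4*a²)
(Z(7) - 346)*(v(11) - 414) = (-4*7² - 346)*(11 - 414) = (-4*49 - 346)*(-403) = (-196 - 346)*(-403) = -542*(-403) = 218426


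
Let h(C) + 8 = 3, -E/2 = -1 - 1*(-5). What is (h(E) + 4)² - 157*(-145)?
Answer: 22766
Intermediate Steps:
E = -8 (E = -2*(-1 - 1*(-5)) = -2*(-1 + 5) = -2*4 = -8)
h(C) = -5 (h(C) = -8 + 3 = -5)
(h(E) + 4)² - 157*(-145) = (-5 + 4)² - 157*(-145) = (-1)² + 22765 = 1 + 22765 = 22766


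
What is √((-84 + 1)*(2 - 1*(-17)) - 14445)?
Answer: I*√16022 ≈ 126.58*I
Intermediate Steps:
√((-84 + 1)*(2 - 1*(-17)) - 14445) = √(-83*(2 + 17) - 14445) = √(-83*19 - 14445) = √(-1577 - 14445) = √(-16022) = I*√16022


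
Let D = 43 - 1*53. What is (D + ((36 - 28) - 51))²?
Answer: 2809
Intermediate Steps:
D = -10 (D = 43 - 53 = -10)
(D + ((36 - 28) - 51))² = (-10 + ((36 - 28) - 51))² = (-10 + (8 - 51))² = (-10 - 43)² = (-53)² = 2809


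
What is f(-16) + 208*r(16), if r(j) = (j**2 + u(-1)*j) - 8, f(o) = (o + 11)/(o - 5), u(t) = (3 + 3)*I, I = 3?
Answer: 2341253/21 ≈ 1.1149e+5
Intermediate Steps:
u(t) = 18 (u(t) = (3 + 3)*3 = 6*3 = 18)
f(o) = (11 + o)/(-5 + o)
r(j) = -8 + j**2 + 18*j (r(j) = (j**2 + 18*j) - 8 = -8 + j**2 + 18*j)
f(-16) + 208*r(16) = (11 - 16)/(-5 - 16) + 208*(-8 + 16**2 + 18*16) = -5/(-21) + 208*(-8 + 256 + 288) = -1/21*(-5) + 208*536 = 5/21 + 111488 = 2341253/21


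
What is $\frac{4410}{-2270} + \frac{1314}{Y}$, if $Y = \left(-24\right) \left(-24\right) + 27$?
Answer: $\frac{3595}{15209} \approx 0.23637$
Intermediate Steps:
$Y = 603$ ($Y = 576 + 27 = 603$)
$\frac{4410}{-2270} + \frac{1314}{Y} = \frac{4410}{-2270} + \frac{1314}{603} = 4410 \left(- \frac{1}{2270}\right) + 1314 \cdot \frac{1}{603} = - \frac{441}{227} + \frac{146}{67} = \frac{3595}{15209}$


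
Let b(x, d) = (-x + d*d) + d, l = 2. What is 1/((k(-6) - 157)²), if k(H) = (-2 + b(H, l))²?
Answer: 1/3249 ≈ 0.00030779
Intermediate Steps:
b(x, d) = d + d² - x (b(x, d) = (-x + d²) + d = (d² - x) + d = d + d² - x)
k(H) = (4 - H)² (k(H) = (-2 + (2 + 2² - H))² = (-2 + (2 + 4 - H))² = (-2 + (6 - H))² = (4 - H)²)
1/((k(-6) - 157)²) = 1/(((4 - 1*(-6))² - 157)²) = 1/(((4 + 6)² - 157)²) = 1/((10² - 157)²) = 1/((100 - 157)²) = 1/((-57)²) = 1/3249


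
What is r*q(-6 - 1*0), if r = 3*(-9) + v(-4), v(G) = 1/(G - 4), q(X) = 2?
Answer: -217/4 ≈ -54.250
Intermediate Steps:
v(G) = 1/(-4 + G)
r = -217/8 (r = 3*(-9) + 1/(-4 - 4) = -27 + 1/(-8) = -27 - 1/8 = -217/8 ≈ -27.125)
r*q(-6 - 1*0) = -217/8*2 = -217/4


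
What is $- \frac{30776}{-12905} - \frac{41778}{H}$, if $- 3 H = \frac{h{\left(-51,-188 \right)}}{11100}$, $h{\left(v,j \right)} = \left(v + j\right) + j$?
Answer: $- \frac{17953518355648}{5510435} \approx -3.2581 \cdot 10^{6}$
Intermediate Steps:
$h{\left(v,j \right)} = v + 2 j$ ($h{\left(v,j \right)} = \left(j + v\right) + j = v + 2 j$)
$H = \frac{427}{33300}$ ($H = - \frac{\left(-51 + 2 \left(-188\right)\right) \frac{1}{11100}}{3} = - \frac{\left(-51 - 376\right) \frac{1}{11100}}{3} = - \frac{\left(-427\right) \frac{1}{11100}}{3} = \left(- \frac{1}{3}\right) \left(- \frac{427}{11100}\right) = \frac{427}{33300} \approx 0.012823$)
$- \frac{30776}{-12905} - \frac{41778}{H} = - \frac{30776}{-12905} - \frac{41778}{\frac{427}{33300}} = \left(-30776\right) \left(- \frac{1}{12905}\right) - \frac{1391207400}{427} = \frac{30776}{12905} - \frac{1391207400}{427} = - \frac{17953518355648}{5510435}$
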